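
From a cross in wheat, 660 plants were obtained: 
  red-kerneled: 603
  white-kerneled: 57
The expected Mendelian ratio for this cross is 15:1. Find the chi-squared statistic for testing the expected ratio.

Total ratio parts = 16. Expected numbers out of 660:
  red-kerneled: 660 × 15/16 = 618.75
  white-kerneled: 660 × 1/16 = 41.25
χ² = Σ (O − E)² / E
  red-kerneled: (603 − 618.75)² / 618.75 = 0.4009
  white-kerneled: (57 − 41.25)² / 41.25 = 6.0136
χ² = 0.4009 + 6.0136 = 6.4145 ≈ 6.415

6.415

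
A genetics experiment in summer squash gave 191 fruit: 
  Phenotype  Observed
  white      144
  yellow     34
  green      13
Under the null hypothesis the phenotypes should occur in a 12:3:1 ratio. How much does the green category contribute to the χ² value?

Expected counts for N = 191 under a 12:3:1 ratio (total parts = 16):
  white: 191 × 12/16 = 143.25
  yellow: 191 × 3/16 = 35.8125
  green: 191 × 1/16 = 11.9375
Contribution of green: (13 − 11.9375)² / 11.9375 = 0.0946

0.095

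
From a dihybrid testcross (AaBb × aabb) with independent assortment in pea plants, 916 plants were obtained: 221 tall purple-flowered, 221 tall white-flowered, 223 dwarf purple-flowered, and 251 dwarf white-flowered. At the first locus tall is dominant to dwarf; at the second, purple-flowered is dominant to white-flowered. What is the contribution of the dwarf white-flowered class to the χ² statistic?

2.114

A dihybrid testcross with independent assortment gives a 1:1:1:1 ratio.
The 1:1:1:1 ratio has 4 parts, so with N = 916 the expected counts are:
  tall purple-flowered: 916 × 1/4 = 229
  tall white-flowered: 916 × 1/4 = 229
  dwarf purple-flowered: 916 × 1/4 = 229
  dwarf white-flowered: 916 × 1/4 = 229
Contribution of dwarf white-flowered: (251 − 229)² / 229 = 2.1135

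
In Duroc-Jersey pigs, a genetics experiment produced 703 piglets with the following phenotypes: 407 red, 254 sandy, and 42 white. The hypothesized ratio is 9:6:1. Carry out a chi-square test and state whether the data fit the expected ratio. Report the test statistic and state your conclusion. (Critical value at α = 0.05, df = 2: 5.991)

0.775; consistent

The 9:6:1 ratio has 16 parts, so with N = 703 the expected counts are:
  red: 703 × 9/16 = 395.4375
  sandy: 703 × 6/16 = 263.625
  white: 703 × 1/16 = 43.9375
χ² = Σ (O − E)² / E
  red: (407 − 395.4375)² / 395.4375 = 0.3381
  sandy: (254 − 263.625)² / 263.625 = 0.3514
  white: (42 − 43.9375)² / 43.9375 = 0.0854
χ² = 0.3381 + 0.3514 + 0.0854 = 0.7749 ≈ 0.775
Degrees of freedom = 3 − 1 = 2; critical value at α = 0.05 is 5.991.
Since 0.775 < 5.991, we fail to reject the null hypothesis — the data are consistent with the 9:6:1 ratio.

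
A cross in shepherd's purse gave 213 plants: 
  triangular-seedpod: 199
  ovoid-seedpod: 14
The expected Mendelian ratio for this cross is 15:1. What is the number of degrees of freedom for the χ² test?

1

A goodness-of-fit test with 2 phenotype classes has df = 2 − 1 = 1.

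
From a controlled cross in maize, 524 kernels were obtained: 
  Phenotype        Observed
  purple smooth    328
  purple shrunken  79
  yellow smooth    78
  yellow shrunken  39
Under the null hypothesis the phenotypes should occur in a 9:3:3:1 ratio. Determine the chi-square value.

12.889

Expected counts for N = 524 under a 9:3:3:1 ratio (total parts = 16):
  purple smooth: 524 × 9/16 = 294.75
  purple shrunken: 524 × 3/16 = 98.25
  yellow smooth: 524 × 3/16 = 98.25
  yellow shrunken: 524 × 1/16 = 32.75
χ² = Σ (O − E)² / E
  purple smooth: (328 − 294.75)² / 294.75 = 3.7508
  purple shrunken: (79 − 98.25)² / 98.25 = 3.7716
  yellow smooth: (78 − 98.25)² / 98.25 = 4.1737
  yellow shrunken: (39 − 32.75)² / 32.75 = 1.1927
χ² = 3.7508 + 3.7716 + 4.1737 + 1.1927 = 12.8888 ≈ 12.889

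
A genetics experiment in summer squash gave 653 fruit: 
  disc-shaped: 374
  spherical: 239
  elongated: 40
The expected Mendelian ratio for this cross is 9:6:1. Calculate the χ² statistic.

Expected counts for N = 653 under a 9:6:1 ratio (total parts = 16):
  disc-shaped: 653 × 9/16 = 367.3125
  spherical: 653 × 6/16 = 244.875
  elongated: 653 × 1/16 = 40.8125
χ² = Σ (O − E)² / E
  disc-shaped: (374 − 367.3125)² / 367.3125 = 0.1218
  spherical: (239 − 244.875)² / 244.875 = 0.1410
  elongated: (40 − 40.8125)² / 40.8125 = 0.0162
χ² = 0.1218 + 0.1410 + 0.0162 = 0.279

0.279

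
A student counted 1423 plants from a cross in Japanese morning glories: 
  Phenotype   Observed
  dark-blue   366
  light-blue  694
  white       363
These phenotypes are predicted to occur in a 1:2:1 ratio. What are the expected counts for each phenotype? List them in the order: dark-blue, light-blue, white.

355.75, 711.5, 355.75

Expected counts for N = 1423 under a 1:2:1 ratio (total parts = 4):
  dark-blue: 1423 × 1/4 = 355.75
  light-blue: 1423 × 2/4 = 711.5
  white: 1423 × 1/4 = 355.75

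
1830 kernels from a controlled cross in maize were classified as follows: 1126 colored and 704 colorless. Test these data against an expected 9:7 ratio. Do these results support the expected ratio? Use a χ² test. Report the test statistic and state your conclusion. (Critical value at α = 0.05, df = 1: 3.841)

The 9:7 ratio has 16 parts, so with N = 1830 the expected counts are:
  colored: 1830 × 9/16 = 1029.375
  colorless: 1830 × 7/16 = 800.625
χ² = Σ (O − E)² / E
  colored: (1126 − 1029.375)² / 1029.375 = 9.0700
  colorless: (704 − 800.625)² / 800.625 = 11.6614
χ² = 9.0700 + 11.6614 = 20.7314 ≈ 20.731
Degrees of freedom = 2 − 1 = 1; critical value at α = 0.05 is 3.841.
Since 20.731 > 3.841, we reject the null hypothesis — the data do not fit the 9:7 ratio.

20.731; not consistent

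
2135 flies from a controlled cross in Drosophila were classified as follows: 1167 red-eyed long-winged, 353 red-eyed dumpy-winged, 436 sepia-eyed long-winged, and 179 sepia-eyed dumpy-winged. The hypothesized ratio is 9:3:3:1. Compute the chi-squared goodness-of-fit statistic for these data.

25.290

Expected counts for N = 2135 under a 9:3:3:1 ratio (total parts = 16):
  red-eyed long-winged: 2135 × 9/16 = 1200.9375
  red-eyed dumpy-winged: 2135 × 3/16 = 400.3125
  sepia-eyed long-winged: 2135 × 3/16 = 400.3125
  sepia-eyed dumpy-winged: 2135 × 1/16 = 133.4375
χ² = Σ (O − E)² / E
  red-eyed long-winged: (1167 − 1200.9375)² / 1200.9375 = 0.9590
  red-eyed dumpy-winged: (353 − 400.3125)² / 400.3125 = 5.5918
  sepia-eyed long-winged: (436 − 400.3125)² / 400.3125 = 3.1815
  sepia-eyed dumpy-winged: (179 − 133.4375)² / 133.4375 = 15.5574
χ² = 0.9590 + 5.5918 + 3.1815 + 15.5574 = 25.2897 ≈ 25.290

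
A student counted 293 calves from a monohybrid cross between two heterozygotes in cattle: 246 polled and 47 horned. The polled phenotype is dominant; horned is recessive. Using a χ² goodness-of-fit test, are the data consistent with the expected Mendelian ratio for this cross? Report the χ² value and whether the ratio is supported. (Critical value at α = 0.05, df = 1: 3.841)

12.543; not consistent

For a monohybrid cross between heterozygotes with complete dominance, the expected phenotypic ratio is 3:1.
Under the 3:1 hypothesis (Σ ratio = 4, N = 293):
  polled: 293 × 3/4 = 219.75
  horned: 293 × 1/4 = 73.25
χ² = Σ (O − E)² / E
  polled: (246 − 219.75)² / 219.75 = 3.1357
  horned: (47 − 73.25)² / 73.25 = 9.4070
χ² = 3.1357 + 9.4070 = 12.5427 ≈ 12.543
Degrees of freedom = 2 − 1 = 1; critical value at α = 0.05 is 3.841.
Since 12.543 > 3.841, we reject the null hypothesis — the data do not fit the 3:1 ratio.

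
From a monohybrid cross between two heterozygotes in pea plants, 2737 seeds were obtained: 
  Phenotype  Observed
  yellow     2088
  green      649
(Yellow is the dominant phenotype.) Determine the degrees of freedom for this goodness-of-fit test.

1

For a monohybrid cross between heterozygotes with complete dominance, the expected phenotypic ratio is 3:1.
A goodness-of-fit test with 2 phenotype classes has df = 2 − 1 = 1.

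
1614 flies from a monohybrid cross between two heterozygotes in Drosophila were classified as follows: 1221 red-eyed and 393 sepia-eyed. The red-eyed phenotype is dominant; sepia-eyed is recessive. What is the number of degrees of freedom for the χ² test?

1

For a monohybrid cross between heterozygotes with complete dominance, the expected phenotypic ratio is 3:1.
A goodness-of-fit test with 2 phenotype classes has df = 2 − 1 = 1.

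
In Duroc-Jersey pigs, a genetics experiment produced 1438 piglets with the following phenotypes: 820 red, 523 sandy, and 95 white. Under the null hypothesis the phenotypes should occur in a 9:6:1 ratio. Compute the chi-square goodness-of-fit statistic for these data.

Expected counts for N = 1438 under a 9:6:1 ratio (total parts = 16):
  red: 1438 × 9/16 = 808.875
  sandy: 1438 × 6/16 = 539.25
  white: 1438 × 1/16 = 89.875
χ² = Σ (O − E)² / E
  red: (820 − 808.875)² / 808.875 = 0.1530
  sandy: (523 − 539.25)² / 539.25 = 0.4897
  white: (95 − 89.875)² / 89.875 = 0.2922
χ² = 0.1530 + 0.4897 + 0.2922 = 0.9349 ≈ 0.935

0.935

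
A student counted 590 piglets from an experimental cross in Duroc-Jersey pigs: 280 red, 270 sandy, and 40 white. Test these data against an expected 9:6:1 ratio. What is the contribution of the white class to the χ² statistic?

0.265

Total ratio parts = 16. Expected numbers out of 590:
  red: 590 × 9/16 = 331.875
  sandy: 590 × 6/16 = 221.25
  white: 590 × 1/16 = 36.875
Contribution of white: (40 − 36.875)² / 36.875 = 0.2648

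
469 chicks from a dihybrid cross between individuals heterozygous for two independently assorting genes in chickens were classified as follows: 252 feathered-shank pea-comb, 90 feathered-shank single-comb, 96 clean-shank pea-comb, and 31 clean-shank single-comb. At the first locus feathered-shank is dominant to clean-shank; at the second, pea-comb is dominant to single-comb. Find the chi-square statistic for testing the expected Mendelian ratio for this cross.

1.414

A dihybrid F₂ with independent assortment and complete dominance at both loci gives a 9:3:3:1 phenotypic ratio.
Under the 9:3:3:1 hypothesis (Σ ratio = 16, N = 469):
  feathered-shank pea-comb: 469 × 9/16 = 263.8125
  feathered-shank single-comb: 469 × 3/16 = 87.9375
  clean-shank pea-comb: 469 × 3/16 = 87.9375
  clean-shank single-comb: 469 × 1/16 = 29.3125
χ² = Σ (O − E)² / E
  feathered-shank pea-comb: (252 − 263.8125)² / 263.8125 = 0.5289
  feathered-shank single-comb: (90 − 87.9375)² / 87.9375 = 0.0484
  clean-shank pea-comb: (96 − 87.9375)² / 87.9375 = 0.7392
  clean-shank single-comb: (31 − 29.3125)² / 29.3125 = 0.0971
χ² = 0.5289 + 0.0484 + 0.7392 + 0.0971 = 1.4136 ≈ 1.414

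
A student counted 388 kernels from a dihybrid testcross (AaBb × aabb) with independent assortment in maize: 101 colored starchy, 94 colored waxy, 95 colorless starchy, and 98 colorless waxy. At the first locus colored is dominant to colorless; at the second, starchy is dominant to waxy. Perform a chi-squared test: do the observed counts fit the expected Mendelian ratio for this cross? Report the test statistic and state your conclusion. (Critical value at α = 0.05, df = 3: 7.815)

A dihybrid testcross with independent assortment gives a 1:1:1:1 ratio.
Under the 1:1:1:1 hypothesis (Σ ratio = 4, N = 388):
  colored starchy: 388 × 1/4 = 97
  colored waxy: 388 × 1/4 = 97
  colorless starchy: 388 × 1/4 = 97
  colorless waxy: 388 × 1/4 = 97
χ² = Σ (O − E)² / E
  colored starchy: (101 − 97)² / 97 = 0.1649
  colored waxy: (94 − 97)² / 97 = 0.0928
  colorless starchy: (95 − 97)² / 97 = 0.0412
  colorless waxy: (98 − 97)² / 97 = 0.0103
χ² = 0.1649 + 0.0928 + 0.0412 + 0.0103 = 0.3092 ≈ 0.309
Degrees of freedom = 4 − 1 = 3; critical value at α = 0.05 is 7.815.
Since 0.309 < 7.815, we fail to reject the null hypothesis — the data are consistent with the 1:1:1:1 ratio.

0.309; consistent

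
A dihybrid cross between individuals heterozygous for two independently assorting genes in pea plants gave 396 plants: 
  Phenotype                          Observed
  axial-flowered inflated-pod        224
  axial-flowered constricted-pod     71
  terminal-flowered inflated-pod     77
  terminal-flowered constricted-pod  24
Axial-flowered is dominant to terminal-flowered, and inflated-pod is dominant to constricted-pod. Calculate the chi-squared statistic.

0.274

A dihybrid F₂ with independent assortment and complete dominance at both loci gives a 9:3:3:1 phenotypic ratio.
Total ratio parts = 16. Expected numbers out of 396:
  axial-flowered inflated-pod: 396 × 9/16 = 222.75
  axial-flowered constricted-pod: 396 × 3/16 = 74.25
  terminal-flowered inflated-pod: 396 × 3/16 = 74.25
  terminal-flowered constricted-pod: 396 × 1/16 = 24.75
χ² = Σ (O − E)² / E
  axial-flowered inflated-pod: (224 − 222.75)² / 222.75 = 0.0070
  axial-flowered constricted-pod: (71 − 74.25)² / 74.25 = 0.1423
  terminal-flowered inflated-pod: (77 − 74.25)² / 74.25 = 0.1019
  terminal-flowered constricted-pod: (24 − 24.75)² / 24.75 = 0.0227
χ² = 0.0070 + 0.1423 + 0.1019 + 0.0227 = 0.2739 ≈ 0.274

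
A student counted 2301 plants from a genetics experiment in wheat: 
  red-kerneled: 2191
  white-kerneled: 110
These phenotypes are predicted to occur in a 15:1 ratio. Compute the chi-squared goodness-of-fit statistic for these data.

Total ratio parts = 16. Expected numbers out of 2301:
  red-kerneled: 2301 × 15/16 = 2157.1875
  white-kerneled: 2301 × 1/16 = 143.8125
χ² = Σ (O − E)² / E
  red-kerneled: (2191 − 2157.1875)² / 2157.1875 = 0.5300
  white-kerneled: (110 − 143.8125)² / 143.8125 = 7.9498
χ² = 0.5300 + 7.9498 = 8.4798 ≈ 8.480

8.480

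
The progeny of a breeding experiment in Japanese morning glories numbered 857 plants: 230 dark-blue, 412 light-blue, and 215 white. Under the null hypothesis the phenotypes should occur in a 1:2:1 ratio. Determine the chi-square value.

1.796

Total ratio parts = 4. Expected numbers out of 857:
  dark-blue: 857 × 1/4 = 214.25
  light-blue: 857 × 2/4 = 428.5
  white: 857 × 1/4 = 214.25
χ² = Σ (O − E)² / E
  dark-blue: (230 − 214.25)² / 214.25 = 1.1578
  light-blue: (412 − 428.5)² / 428.5 = 0.6354
  white: (215 − 214.25)² / 214.25 = 0.0026
χ² = 1.1578 + 0.6354 + 0.0026 = 1.7958 ≈ 1.796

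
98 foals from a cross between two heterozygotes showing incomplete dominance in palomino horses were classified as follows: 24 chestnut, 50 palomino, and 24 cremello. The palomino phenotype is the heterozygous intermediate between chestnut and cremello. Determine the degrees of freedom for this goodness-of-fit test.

With incomplete dominance, a heterozygote × heterozygote cross gives a 1:2:1 phenotypic ratio.
A goodness-of-fit test with 3 phenotype classes has df = 3 − 1 = 2.

2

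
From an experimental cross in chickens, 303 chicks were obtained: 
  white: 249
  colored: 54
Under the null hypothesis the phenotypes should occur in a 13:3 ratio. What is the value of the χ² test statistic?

0.171

Expected counts for N = 303 under a 13:3 ratio (total parts = 16):
  white: 303 × 13/16 = 246.1875
  colored: 303 × 3/16 = 56.8125
χ² = Σ (O − E)² / E
  white: (249 − 246.1875)² / 246.1875 = 0.0321
  colored: (54 − 56.8125)² / 56.8125 = 0.1392
χ² = 0.0321 + 0.1392 = 0.1713 ≈ 0.171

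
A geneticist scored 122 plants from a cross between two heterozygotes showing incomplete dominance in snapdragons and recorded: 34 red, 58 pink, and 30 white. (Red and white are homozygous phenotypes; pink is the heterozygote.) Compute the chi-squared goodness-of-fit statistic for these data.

0.557

With incomplete dominance, a heterozygote × heterozygote cross gives a 1:2:1 phenotypic ratio.
The 1:2:1 ratio has 4 parts, so with N = 122 the expected counts are:
  red: 122 × 1/4 = 30.5
  pink: 122 × 2/4 = 61
  white: 122 × 1/4 = 30.5
χ² = Σ (O − E)² / E
  red: (34 − 30.5)² / 30.5 = 0.4016
  pink: (58 − 61)² / 61 = 0.1475
  white: (30 − 30.5)² / 30.5 = 0.0082
χ² = 0.4016 + 0.1475 + 0.0082 = 0.5573 ≈ 0.557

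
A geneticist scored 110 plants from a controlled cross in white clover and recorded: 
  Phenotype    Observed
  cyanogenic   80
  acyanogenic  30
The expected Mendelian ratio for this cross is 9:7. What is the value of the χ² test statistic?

12.136

Under the 9:7 hypothesis (Σ ratio = 16, N = 110):
  cyanogenic: 110 × 9/16 = 61.875
  acyanogenic: 110 × 7/16 = 48.125
χ² = Σ (O − E)² / E
  cyanogenic: (80 − 61.875)² / 61.875 = 5.3093
  acyanogenic: (30 − 48.125)² / 48.125 = 6.8263
χ² = 5.3093 + 6.8263 = 12.1356 ≈ 12.136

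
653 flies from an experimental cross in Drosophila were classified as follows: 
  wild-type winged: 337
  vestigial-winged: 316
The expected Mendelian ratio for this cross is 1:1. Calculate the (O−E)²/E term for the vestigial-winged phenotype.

0.338

The 1:1 ratio has 2 parts, so with N = 653 the expected counts are:
  wild-type winged: 653 × 1/2 = 326.5
  vestigial-winged: 653 × 1/2 = 326.5
Contribution of vestigial-winged: (316 − 326.5)² / 326.5 = 0.3377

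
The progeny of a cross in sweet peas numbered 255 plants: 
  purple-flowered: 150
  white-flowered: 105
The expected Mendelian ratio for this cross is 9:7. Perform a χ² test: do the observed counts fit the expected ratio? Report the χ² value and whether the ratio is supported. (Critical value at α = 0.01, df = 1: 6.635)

0.686; consistent

Under the 9:7 hypothesis (Σ ratio = 16, N = 255):
  purple-flowered: 255 × 9/16 = 143.4375
  white-flowered: 255 × 7/16 = 111.5625
χ² = Σ (O − E)² / E
  purple-flowered: (150 − 143.4375)² / 143.4375 = 0.3002
  white-flowered: (105 − 111.5625)² / 111.5625 = 0.3860
χ² = 0.3002 + 0.3860 = 0.6862 ≈ 0.686
Degrees of freedom = 2 − 1 = 1; critical value at α = 0.01 is 6.635.
Since 0.686 < 6.635, we fail to reject the null hypothesis — the data are consistent with the 9:7 ratio.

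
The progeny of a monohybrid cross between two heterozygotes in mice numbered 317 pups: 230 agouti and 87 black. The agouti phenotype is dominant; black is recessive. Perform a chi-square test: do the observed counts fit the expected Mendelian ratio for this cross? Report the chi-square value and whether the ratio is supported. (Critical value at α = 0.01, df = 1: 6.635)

1.011; consistent

For a monohybrid cross between heterozygotes with complete dominance, the expected phenotypic ratio is 3:1.
The 3:1 ratio has 4 parts, so with N = 317 the expected counts are:
  agouti: 317 × 3/4 = 237.75
  black: 317 × 1/4 = 79.25
χ² = Σ (O − E)² / E
  agouti: (230 − 237.75)² / 237.75 = 0.2526
  black: (87 − 79.25)² / 79.25 = 0.7579
χ² = 0.2526 + 0.7579 = 1.0105 ≈ 1.011
Degrees of freedom = 2 − 1 = 1; critical value at α = 0.01 is 6.635.
Since 1.011 < 6.635, we fail to reject the null hypothesis — the data are consistent with the 3:1 ratio.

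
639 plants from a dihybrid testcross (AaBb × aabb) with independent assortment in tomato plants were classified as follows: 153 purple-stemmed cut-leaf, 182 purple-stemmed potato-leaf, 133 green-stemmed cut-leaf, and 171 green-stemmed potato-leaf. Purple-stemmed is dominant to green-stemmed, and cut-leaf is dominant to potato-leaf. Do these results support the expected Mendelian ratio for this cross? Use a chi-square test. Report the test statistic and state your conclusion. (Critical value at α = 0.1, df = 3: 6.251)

8.656; not consistent

A dihybrid testcross with independent assortment gives a 1:1:1:1 ratio.
Expected counts for N = 639 under a 1:1:1:1 ratio (total parts = 4):
  purple-stemmed cut-leaf: 639 × 1/4 = 159.75
  purple-stemmed potato-leaf: 639 × 1/4 = 159.75
  green-stemmed cut-leaf: 639 × 1/4 = 159.75
  green-stemmed potato-leaf: 639 × 1/4 = 159.75
χ² = Σ (O − E)² / E
  purple-stemmed cut-leaf: (153 − 159.75)² / 159.75 = 0.2852
  purple-stemmed potato-leaf: (182 − 159.75)² / 159.75 = 3.0990
  green-stemmed cut-leaf: (133 − 159.75)² / 159.75 = 4.4793
  green-stemmed potato-leaf: (171 − 159.75)² / 159.75 = 0.7923
χ² = 0.2852 + 3.0990 + 4.4793 + 0.7923 = 8.6558 ≈ 8.656
Degrees of freedom = 4 − 1 = 3; critical value at α = 0.1 is 6.251.
Since 8.656 > 6.251, we reject the null hypothesis — the data do not fit the 1:1:1:1 ratio.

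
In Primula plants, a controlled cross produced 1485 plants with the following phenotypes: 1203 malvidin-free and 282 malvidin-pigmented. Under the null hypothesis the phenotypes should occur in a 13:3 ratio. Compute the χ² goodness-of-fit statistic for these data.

0.056

Expected counts for N = 1485 under a 13:3 ratio (total parts = 16):
  malvidin-free: 1485 × 13/16 = 1206.5625
  malvidin-pigmented: 1485 × 3/16 = 278.4375
χ² = Σ (O − E)² / E
  malvidin-free: (1203 − 1206.5625)² / 1206.5625 = 0.0105
  malvidin-pigmented: (282 − 278.4375)² / 278.4375 = 0.0456
χ² = 0.0105 + 0.0456 = 0.0561 ≈ 0.056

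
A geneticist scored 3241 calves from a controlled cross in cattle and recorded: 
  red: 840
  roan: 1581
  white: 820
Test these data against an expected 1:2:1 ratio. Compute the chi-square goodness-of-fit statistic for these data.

2.172

The 1:2:1 ratio has 4 parts, so with N = 3241 the expected counts are:
  red: 3241 × 1/4 = 810.25
  roan: 3241 × 2/4 = 1620.5
  white: 3241 × 1/4 = 810.25
χ² = Σ (O − E)² / E
  red: (840 − 810.25)² / 810.25 = 1.0923
  roan: (1581 − 1620.5)² / 1620.5 = 0.9628
  white: (820 − 810.25)² / 810.25 = 0.1173
χ² = 1.0923 + 0.9628 + 0.1173 = 2.1724 ≈ 2.172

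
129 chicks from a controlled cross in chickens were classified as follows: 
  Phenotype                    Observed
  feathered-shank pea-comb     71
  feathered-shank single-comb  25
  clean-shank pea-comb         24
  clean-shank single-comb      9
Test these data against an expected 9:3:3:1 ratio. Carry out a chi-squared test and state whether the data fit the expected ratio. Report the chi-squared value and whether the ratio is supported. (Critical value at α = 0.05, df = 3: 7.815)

0.171; consistent

The 9:3:3:1 ratio has 16 parts, so with N = 129 the expected counts are:
  feathered-shank pea-comb: 129 × 9/16 = 72.5625
  feathered-shank single-comb: 129 × 3/16 = 24.1875
  clean-shank pea-comb: 129 × 3/16 = 24.1875
  clean-shank single-comb: 129 × 1/16 = 8.0625
χ² = Σ (O − E)² / E
  feathered-shank pea-comb: (71 − 72.5625)² / 72.5625 = 0.0336
  feathered-shank single-comb: (25 − 24.1875)² / 24.1875 = 0.0273
  clean-shank pea-comb: (24 − 24.1875)² / 24.1875 = 0.0015
  clean-shank single-comb: (9 − 8.0625)² / 8.0625 = 0.1090
χ² = 0.0336 + 0.0273 + 0.0015 + 0.1090 = 0.1714 ≈ 0.171
Degrees of freedom = 4 − 1 = 3; critical value at α = 0.05 is 7.815.
Since 0.171 < 7.815, we fail to reject the null hypothesis — the data are consistent with the 9:3:3:1 ratio.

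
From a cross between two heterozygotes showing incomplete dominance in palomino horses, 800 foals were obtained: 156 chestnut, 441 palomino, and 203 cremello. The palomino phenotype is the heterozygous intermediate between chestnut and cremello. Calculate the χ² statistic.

13.928

With incomplete dominance, a heterozygote × heterozygote cross gives a 1:2:1 phenotypic ratio.
Expected counts for N = 800 under a 1:2:1 ratio (total parts = 4):
  chestnut: 800 × 1/4 = 200
  palomino: 800 × 2/4 = 400
  cremello: 800 × 1/4 = 200
χ² = Σ (O − E)² / E
  chestnut: (156 − 200)² / 200 = 9.6800
  palomino: (441 − 400)² / 400 = 4.2025
  cremello: (203 − 200)² / 200 = 0.0450
χ² = 9.6800 + 4.2025 + 0.0450 = 13.9275 ≈ 13.928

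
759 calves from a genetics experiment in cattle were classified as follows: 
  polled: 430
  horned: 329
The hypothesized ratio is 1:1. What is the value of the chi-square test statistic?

The 1:1 ratio has 2 parts, so with N = 759 the expected counts are:
  polled: 759 × 1/2 = 379.5
  horned: 759 × 1/2 = 379.5
χ² = Σ (O − E)² / E
  polled: (430 − 379.5)² / 379.5 = 6.7200
  horned: (329 − 379.5)² / 379.5 = 6.7200
χ² = 6.7200 + 6.7200 = 13.440

13.440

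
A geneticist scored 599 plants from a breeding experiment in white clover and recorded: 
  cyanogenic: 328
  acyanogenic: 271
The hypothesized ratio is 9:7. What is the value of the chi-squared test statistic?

Expected counts for N = 599 under a 9:7 ratio (total parts = 16):
  cyanogenic: 599 × 9/16 = 336.9375
  acyanogenic: 599 × 7/16 = 262.0625
χ² = Σ (O − E)² / E
  cyanogenic: (328 − 336.9375)² / 336.9375 = 0.2371
  acyanogenic: (271 − 262.0625)² / 262.0625 = 0.3048
χ² = 0.2371 + 0.3048 = 0.5419 ≈ 0.542

0.542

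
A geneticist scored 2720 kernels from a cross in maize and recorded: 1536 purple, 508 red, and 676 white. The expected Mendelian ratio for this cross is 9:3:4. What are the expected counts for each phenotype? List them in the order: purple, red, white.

1530, 510, 680

The 9:3:4 ratio has 16 parts, so with N = 2720 the expected counts are:
  purple: 2720 × 9/16 = 1530
  red: 2720 × 3/16 = 510
  white: 2720 × 4/16 = 680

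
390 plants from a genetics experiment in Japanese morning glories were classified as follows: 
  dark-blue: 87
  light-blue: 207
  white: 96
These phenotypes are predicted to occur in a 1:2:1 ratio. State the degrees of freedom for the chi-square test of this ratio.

2

A goodness-of-fit test with 3 phenotype classes has df = 3 − 1 = 2.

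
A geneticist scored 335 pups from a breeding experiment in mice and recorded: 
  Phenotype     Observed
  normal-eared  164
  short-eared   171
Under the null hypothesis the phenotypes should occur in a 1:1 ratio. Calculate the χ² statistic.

Under the 1:1 hypothesis (Σ ratio = 2, N = 335):
  normal-eared: 335 × 1/2 = 167.5
  short-eared: 335 × 1/2 = 167.5
χ² = Σ (O − E)² / E
  normal-eared: (164 − 167.5)² / 167.5 = 0.0731
  short-eared: (171 − 167.5)² / 167.5 = 0.0731
χ² = 0.0731 + 0.0731 = 0.1462 ≈ 0.146

0.146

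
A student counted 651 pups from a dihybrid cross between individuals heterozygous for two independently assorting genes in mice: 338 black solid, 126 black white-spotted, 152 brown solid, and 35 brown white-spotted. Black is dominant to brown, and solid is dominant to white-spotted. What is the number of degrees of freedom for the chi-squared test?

3

A dihybrid F₂ with independent assortment and complete dominance at both loci gives a 9:3:3:1 phenotypic ratio.
A goodness-of-fit test with 4 phenotype classes has df = 4 − 1 = 3.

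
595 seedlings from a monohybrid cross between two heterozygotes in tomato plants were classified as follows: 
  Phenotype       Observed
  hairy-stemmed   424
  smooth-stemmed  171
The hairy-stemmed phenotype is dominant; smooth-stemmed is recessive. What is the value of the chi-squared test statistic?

4.438

For a monohybrid cross between heterozygotes with complete dominance, the expected phenotypic ratio is 3:1.
The 3:1 ratio has 4 parts, so with N = 595 the expected counts are:
  hairy-stemmed: 595 × 3/4 = 446.25
  smooth-stemmed: 595 × 1/4 = 148.75
χ² = Σ (O − E)² / E
  hairy-stemmed: (424 − 446.25)² / 446.25 = 1.1094
  smooth-stemmed: (171 − 148.75)² / 148.75 = 3.3282
χ² = 1.1094 + 3.3282 = 4.4376 ≈ 4.438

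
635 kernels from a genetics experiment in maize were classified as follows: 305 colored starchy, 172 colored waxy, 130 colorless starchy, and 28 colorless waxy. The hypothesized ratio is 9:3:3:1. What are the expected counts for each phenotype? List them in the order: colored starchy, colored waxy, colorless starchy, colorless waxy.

357.1875, 119.0625, 119.0625, 39.6875

Expected counts for N = 635 under a 9:3:3:1 ratio (total parts = 16):
  colored starchy: 635 × 9/16 = 357.1875
  colored waxy: 635 × 3/16 = 119.0625
  colorless starchy: 635 × 3/16 = 119.0625
  colorless waxy: 635 × 1/16 = 39.6875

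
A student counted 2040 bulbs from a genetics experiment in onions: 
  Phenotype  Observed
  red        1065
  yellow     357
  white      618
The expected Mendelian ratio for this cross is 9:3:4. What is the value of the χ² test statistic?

30.502

Total ratio parts = 16. Expected numbers out of 2040:
  red: 2040 × 9/16 = 1147.5
  yellow: 2040 × 3/16 = 382.5
  white: 2040 × 4/16 = 510
χ² = Σ (O − E)² / E
  red: (1065 − 1147.5)² / 1147.5 = 5.9314
  yellow: (357 − 382.5)² / 382.5 = 1.7000
  white: (618 − 510)² / 510 = 22.8706
χ² = 5.9314 + 1.7000 + 22.8706 = 30.502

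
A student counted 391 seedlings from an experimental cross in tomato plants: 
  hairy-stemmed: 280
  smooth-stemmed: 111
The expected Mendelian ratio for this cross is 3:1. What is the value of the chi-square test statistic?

2.395

The 3:1 ratio has 4 parts, so with N = 391 the expected counts are:
  hairy-stemmed: 391 × 3/4 = 293.25
  smooth-stemmed: 391 × 1/4 = 97.75
χ² = Σ (O − E)² / E
  hairy-stemmed: (280 − 293.25)² / 293.25 = 0.5987
  smooth-stemmed: (111 − 97.75)² / 97.75 = 1.7960
χ² = 0.5987 + 1.7960 = 2.3947 ≈ 2.395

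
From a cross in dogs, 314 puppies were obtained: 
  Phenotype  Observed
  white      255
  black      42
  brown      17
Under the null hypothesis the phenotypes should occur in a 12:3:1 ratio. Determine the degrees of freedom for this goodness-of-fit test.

A goodness-of-fit test with 3 phenotype classes has df = 3 − 1 = 2.

2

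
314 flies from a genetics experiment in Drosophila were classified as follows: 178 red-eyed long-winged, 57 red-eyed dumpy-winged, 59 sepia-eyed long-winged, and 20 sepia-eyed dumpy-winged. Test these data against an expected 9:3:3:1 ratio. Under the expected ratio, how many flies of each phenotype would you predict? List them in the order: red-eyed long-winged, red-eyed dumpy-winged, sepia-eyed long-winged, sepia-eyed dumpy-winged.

176.625, 58.875, 58.875, 19.625

The 9:3:3:1 ratio has 16 parts, so with N = 314 the expected counts are:
  red-eyed long-winged: 314 × 9/16 = 176.625
  red-eyed dumpy-winged: 314 × 3/16 = 58.875
  sepia-eyed long-winged: 314 × 3/16 = 58.875
  sepia-eyed dumpy-winged: 314 × 1/16 = 19.625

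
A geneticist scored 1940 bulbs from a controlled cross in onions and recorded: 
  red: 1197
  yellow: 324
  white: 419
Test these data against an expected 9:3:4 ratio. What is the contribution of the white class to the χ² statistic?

8.981

The 9:3:4 ratio has 16 parts, so with N = 1940 the expected counts are:
  red: 1940 × 9/16 = 1091.25
  yellow: 1940 × 3/16 = 363.75
  white: 1940 × 4/16 = 485
Contribution of white: (419 − 485)² / 485 = 8.9814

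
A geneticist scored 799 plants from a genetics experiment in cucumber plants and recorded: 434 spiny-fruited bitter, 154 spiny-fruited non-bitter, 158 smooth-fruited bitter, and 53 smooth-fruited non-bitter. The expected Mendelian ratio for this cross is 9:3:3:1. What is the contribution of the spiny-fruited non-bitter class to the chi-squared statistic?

0.117

Total ratio parts = 16. Expected numbers out of 799:
  spiny-fruited bitter: 799 × 9/16 = 449.4375
  spiny-fruited non-bitter: 799 × 3/16 = 149.8125
  smooth-fruited bitter: 799 × 3/16 = 149.8125
  smooth-fruited non-bitter: 799 × 1/16 = 49.9375
Contribution of spiny-fruited non-bitter: (154 − 149.8125)² / 149.8125 = 0.1170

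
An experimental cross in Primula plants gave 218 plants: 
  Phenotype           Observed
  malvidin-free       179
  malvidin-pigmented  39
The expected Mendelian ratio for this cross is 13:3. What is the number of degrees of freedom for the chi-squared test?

A goodness-of-fit test with 2 phenotype classes has df = 2 − 1 = 1.

1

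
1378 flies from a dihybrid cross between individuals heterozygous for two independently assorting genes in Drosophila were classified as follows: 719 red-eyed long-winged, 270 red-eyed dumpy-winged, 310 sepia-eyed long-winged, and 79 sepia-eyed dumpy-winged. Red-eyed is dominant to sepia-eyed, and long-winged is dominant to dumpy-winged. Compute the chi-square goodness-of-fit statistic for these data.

15.491

A dihybrid F₂ with independent assortment and complete dominance at both loci gives a 9:3:3:1 phenotypic ratio.
Under the 9:3:3:1 hypothesis (Σ ratio = 16, N = 1378):
  red-eyed long-winged: 1378 × 9/16 = 775.125
  red-eyed dumpy-winged: 1378 × 3/16 = 258.375
  sepia-eyed long-winged: 1378 × 3/16 = 258.375
  sepia-eyed dumpy-winged: 1378 × 1/16 = 86.125
χ² = Σ (O − E)² / E
  red-eyed long-winged: (719 − 775.125)² / 775.125 = 4.0639
  red-eyed dumpy-winged: (270 − 258.375)² / 258.375 = 0.5230
  sepia-eyed long-winged: (310 − 258.375)² / 258.375 = 10.3150
  sepia-eyed dumpy-winged: (79 − 86.125)² / 86.125 = 0.5894
χ² = 4.0639 + 0.5230 + 10.3150 + 0.5894 = 15.4913 ≈ 15.491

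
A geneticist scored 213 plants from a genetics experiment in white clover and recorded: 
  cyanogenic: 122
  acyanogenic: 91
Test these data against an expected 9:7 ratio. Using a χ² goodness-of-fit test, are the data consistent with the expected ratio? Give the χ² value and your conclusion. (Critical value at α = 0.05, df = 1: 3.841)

The 9:7 ratio has 16 parts, so with N = 213 the expected counts are:
  cyanogenic: 213 × 9/16 = 119.8125
  acyanogenic: 213 × 7/16 = 93.1875
χ² = Σ (O − E)² / E
  cyanogenic: (122 − 119.8125)² / 119.8125 = 0.0399
  acyanogenic: (91 − 93.1875)² / 93.1875 = 0.0513
χ² = 0.0399 + 0.0513 = 0.0912 ≈ 0.091
Degrees of freedom = 2 − 1 = 1; critical value at α = 0.05 is 3.841.
Since 0.091 < 3.841, we fail to reject the null hypothesis — the data are consistent with the 9:7 ratio.

0.091; consistent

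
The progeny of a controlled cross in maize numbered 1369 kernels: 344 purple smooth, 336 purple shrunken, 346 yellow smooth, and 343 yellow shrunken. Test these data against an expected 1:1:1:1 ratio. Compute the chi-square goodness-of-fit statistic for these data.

0.166

Under the 1:1:1:1 hypothesis (Σ ratio = 4, N = 1369):
  purple smooth: 1369 × 1/4 = 342.25
  purple shrunken: 1369 × 1/4 = 342.25
  yellow smooth: 1369 × 1/4 = 342.25
  yellow shrunken: 1369 × 1/4 = 342.25
χ² = Σ (O − E)² / E
  purple smooth: (344 − 342.25)² / 342.25 = 0.0089
  purple shrunken: (336 − 342.25)² / 342.25 = 0.1141
  yellow smooth: (346 − 342.25)² / 342.25 = 0.0411
  yellow shrunken: (343 − 342.25)² / 342.25 = 0.0016
χ² = 0.0089 + 0.1141 + 0.0411 + 0.0016 = 0.1657 ≈ 0.166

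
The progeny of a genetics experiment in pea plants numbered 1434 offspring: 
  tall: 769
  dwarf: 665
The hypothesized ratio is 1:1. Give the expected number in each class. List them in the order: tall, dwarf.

Total ratio parts = 2. Expected numbers out of 1434:
  tall: 1434 × 1/2 = 717
  dwarf: 1434 × 1/2 = 717

717, 717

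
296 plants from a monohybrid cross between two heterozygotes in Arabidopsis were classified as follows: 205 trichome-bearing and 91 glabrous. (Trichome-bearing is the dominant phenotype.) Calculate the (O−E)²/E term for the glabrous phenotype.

For a monohybrid cross between heterozygotes with complete dominance, the expected phenotypic ratio is 3:1.
The 3:1 ratio has 4 parts, so with N = 296 the expected counts are:
  trichome-bearing: 296 × 3/4 = 222
  glabrous: 296 × 1/4 = 74
Contribution of glabrous: (91 − 74)² / 74 = 3.9054

3.905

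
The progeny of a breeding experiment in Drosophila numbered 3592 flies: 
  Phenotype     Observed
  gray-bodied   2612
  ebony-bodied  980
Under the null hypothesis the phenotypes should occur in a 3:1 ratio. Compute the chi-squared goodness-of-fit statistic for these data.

9.984

The 3:1 ratio has 4 parts, so with N = 3592 the expected counts are:
  gray-bodied: 3592 × 3/4 = 2694
  ebony-bodied: 3592 × 1/4 = 898
χ² = Σ (O − E)² / E
  gray-bodied: (2612 − 2694)² / 2694 = 2.4959
  ebony-bodied: (980 − 898)² / 898 = 7.4878
χ² = 2.4959 + 7.4878 = 9.9837 ≈ 9.984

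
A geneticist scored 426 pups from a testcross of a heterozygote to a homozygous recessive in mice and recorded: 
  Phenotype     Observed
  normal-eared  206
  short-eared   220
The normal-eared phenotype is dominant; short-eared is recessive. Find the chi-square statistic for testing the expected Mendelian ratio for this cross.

0.460

A testcross of a heterozygote (Aa × aa) gives a 1:1 phenotypic ratio.
Under the 1:1 hypothesis (Σ ratio = 2, N = 426):
  normal-eared: 426 × 1/2 = 213
  short-eared: 426 × 1/2 = 213
χ² = Σ (O − E)² / E
  normal-eared: (206 − 213)² / 213 = 0.2300
  short-eared: (220 − 213)² / 213 = 0.2300
χ² = 0.2300 + 0.2300 = 0.460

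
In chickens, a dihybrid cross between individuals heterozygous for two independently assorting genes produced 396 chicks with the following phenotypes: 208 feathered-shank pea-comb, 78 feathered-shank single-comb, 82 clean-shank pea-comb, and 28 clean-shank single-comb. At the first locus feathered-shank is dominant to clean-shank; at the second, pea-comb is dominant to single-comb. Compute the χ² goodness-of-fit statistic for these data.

2.402

A dihybrid F₂ with independent assortment and complete dominance at both loci gives a 9:3:3:1 phenotypic ratio.
Total ratio parts = 16. Expected numbers out of 396:
  feathered-shank pea-comb: 396 × 9/16 = 222.75
  feathered-shank single-comb: 396 × 3/16 = 74.25
  clean-shank pea-comb: 396 × 3/16 = 74.25
  clean-shank single-comb: 396 × 1/16 = 24.75
χ² = Σ (O − E)² / E
  feathered-shank pea-comb: (208 − 222.75)² / 222.75 = 0.9767
  feathered-shank single-comb: (78 − 74.25)² / 74.25 = 0.1894
  clean-shank pea-comb: (82 − 74.25)² / 74.25 = 0.8089
  clean-shank single-comb: (28 − 24.75)² / 24.75 = 0.4268
χ² = 0.9767 + 0.1894 + 0.8089 + 0.4268 = 2.4018 ≈ 2.402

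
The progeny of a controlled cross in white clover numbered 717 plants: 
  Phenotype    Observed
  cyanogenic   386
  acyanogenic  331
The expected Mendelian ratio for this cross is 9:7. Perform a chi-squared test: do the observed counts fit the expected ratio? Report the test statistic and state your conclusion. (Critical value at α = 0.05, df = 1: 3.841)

Total ratio parts = 16. Expected numbers out of 717:
  cyanogenic: 717 × 9/16 = 403.3125
  acyanogenic: 717 × 7/16 = 313.6875
χ² = Σ (O − E)² / E
  cyanogenic: (386 − 403.3125)² / 403.3125 = 0.7432
  acyanogenic: (331 − 313.6875)² / 313.6875 = 0.9555
χ² = 0.7432 + 0.9555 = 1.6987 ≈ 1.699
Degrees of freedom = 2 − 1 = 1; critical value at α = 0.05 is 3.841.
Since 1.699 < 3.841, we fail to reject the null hypothesis — the data are consistent with the 9:7 ratio.

1.699; consistent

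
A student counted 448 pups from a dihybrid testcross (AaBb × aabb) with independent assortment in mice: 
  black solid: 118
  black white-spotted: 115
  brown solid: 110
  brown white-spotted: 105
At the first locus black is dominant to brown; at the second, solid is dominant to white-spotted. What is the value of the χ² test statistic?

A dihybrid testcross with independent assortment gives a 1:1:1:1 ratio.
Total ratio parts = 4. Expected numbers out of 448:
  black solid: 448 × 1/4 = 112
  black white-spotted: 448 × 1/4 = 112
  brown solid: 448 × 1/4 = 112
  brown white-spotted: 448 × 1/4 = 112
χ² = Σ (O − E)² / E
  black solid: (118 − 112)² / 112 = 0.3214
  black white-spotted: (115 − 112)² / 112 = 0.0804
  brown solid: (110 − 112)² / 112 = 0.0357
  brown white-spotted: (105 − 112)² / 112 = 0.4375
χ² = 0.3214 + 0.0804 + 0.0357 + 0.4375 = 0.875

0.875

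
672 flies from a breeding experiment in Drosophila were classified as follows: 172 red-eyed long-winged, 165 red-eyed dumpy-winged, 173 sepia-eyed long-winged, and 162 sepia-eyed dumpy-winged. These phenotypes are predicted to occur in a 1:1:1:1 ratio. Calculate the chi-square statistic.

0.512

The 1:1:1:1 ratio has 4 parts, so with N = 672 the expected counts are:
  red-eyed long-winged: 672 × 1/4 = 168
  red-eyed dumpy-winged: 672 × 1/4 = 168
  sepia-eyed long-winged: 672 × 1/4 = 168
  sepia-eyed dumpy-winged: 672 × 1/4 = 168
χ² = Σ (O − E)² / E
  red-eyed long-winged: (172 − 168)² / 168 = 0.0952
  red-eyed dumpy-winged: (165 − 168)² / 168 = 0.0536
  sepia-eyed long-winged: (173 − 168)² / 168 = 0.1488
  sepia-eyed dumpy-winged: (162 − 168)² / 168 = 0.2143
χ² = 0.0952 + 0.0536 + 0.1488 + 0.2143 = 0.5119 ≈ 0.512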